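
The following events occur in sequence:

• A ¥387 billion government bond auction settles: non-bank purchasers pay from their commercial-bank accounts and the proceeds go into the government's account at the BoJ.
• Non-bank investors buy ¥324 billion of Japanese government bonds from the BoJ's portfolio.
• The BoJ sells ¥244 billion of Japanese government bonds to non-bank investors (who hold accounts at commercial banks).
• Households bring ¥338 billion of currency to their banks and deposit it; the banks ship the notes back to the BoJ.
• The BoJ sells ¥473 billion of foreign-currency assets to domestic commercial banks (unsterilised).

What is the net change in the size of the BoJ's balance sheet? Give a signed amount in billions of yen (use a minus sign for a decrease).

-¥1041 billion

Government account inflow ¥387 billion: only the composition of liabilities changes → 0.
Asset sale (to non-banks) ¥324 billion: a BoJ asset is shed → −¥324B.
Asset sale (to non-banks) ¥244 billion: a BoJ asset is shed → −¥244B.
Currency deposit ¥338 billion: only the composition of liabilities changes → 0.
FX sale ¥473 billion: a BoJ asset is shed → −¥473B.
Net: 0 − 324 − 244 + 0 − 473 = -¥1041 billion.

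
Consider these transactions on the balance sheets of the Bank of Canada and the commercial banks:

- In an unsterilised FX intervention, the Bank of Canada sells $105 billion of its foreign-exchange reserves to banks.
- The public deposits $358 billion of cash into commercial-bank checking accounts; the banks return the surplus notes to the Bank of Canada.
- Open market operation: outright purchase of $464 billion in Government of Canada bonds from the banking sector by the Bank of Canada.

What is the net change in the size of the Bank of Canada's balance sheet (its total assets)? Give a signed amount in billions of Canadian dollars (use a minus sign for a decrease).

+$359 billion

FX sale $105 billion: a Bank of Canada asset is shed → −$105B.
Currency deposit $358 billion: only the composition of liabilities changes → 0.
OMO purchase (from banks) $464 billion: a Bank of Canada asset is acquired → +$464B.
Net: −105 + 0 + 464 = +$359 billion.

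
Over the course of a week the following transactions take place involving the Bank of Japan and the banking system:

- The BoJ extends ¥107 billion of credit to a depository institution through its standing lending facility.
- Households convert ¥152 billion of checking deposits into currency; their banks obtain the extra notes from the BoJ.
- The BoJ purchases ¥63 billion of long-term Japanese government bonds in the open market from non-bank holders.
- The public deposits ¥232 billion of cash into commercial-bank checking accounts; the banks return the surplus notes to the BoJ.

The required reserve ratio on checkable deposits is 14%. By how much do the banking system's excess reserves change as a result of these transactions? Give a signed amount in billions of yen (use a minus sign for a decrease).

Discount-window loan ¥107 billion: reserves +¥107B, deposits 0.
Currency withdrawal ¥152 billion: reserves −¥152B, deposits −¥152B.
Asset purchase (from non-banks) ¥63 billion: reserves +¥63B, deposits +¥63B.
Currency deposit ¥232 billion: reserves +¥232B, deposits +¥232B.
Totals: Δreserves = +¥250B, Δdeposits = +¥143B.
Δrequired reserves = 14% × +¥143B = +¥20.02B.
Δexcess reserves = Δreserves − Δrequired = +¥250B − (+¥20.02B) = +¥229.98 billion.

+¥229.98 billion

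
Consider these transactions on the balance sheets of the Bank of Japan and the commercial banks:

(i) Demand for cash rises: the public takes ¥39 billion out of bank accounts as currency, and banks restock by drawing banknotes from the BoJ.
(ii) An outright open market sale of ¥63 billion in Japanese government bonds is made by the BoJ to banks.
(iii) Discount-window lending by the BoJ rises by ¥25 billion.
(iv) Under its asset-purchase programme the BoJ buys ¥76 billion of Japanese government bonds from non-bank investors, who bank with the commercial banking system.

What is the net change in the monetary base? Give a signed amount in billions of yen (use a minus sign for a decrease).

BoJ balance sheet:
  Assets:      Securities +¥13B, Loans to banks +¥25B
  Liabilities: Bank reserves −¥1B, Currency in circulation +¥39B
Monetary base = currency + reserves: +¥39B + (−¥1B) = +¥38 billion.

+¥38 billion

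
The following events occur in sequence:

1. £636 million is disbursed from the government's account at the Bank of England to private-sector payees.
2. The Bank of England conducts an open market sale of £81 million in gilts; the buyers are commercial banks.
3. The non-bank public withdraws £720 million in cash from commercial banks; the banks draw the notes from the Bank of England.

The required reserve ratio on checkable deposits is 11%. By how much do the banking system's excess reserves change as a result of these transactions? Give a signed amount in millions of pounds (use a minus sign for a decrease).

Government spending £636 million: reserves +£636M, deposits +£636M.
OMO sale (to banks) £81 million: reserves −£81M, deposits 0.
Currency withdrawal £720 million: reserves −£720M, deposits −£720M.
Totals: Δreserves = −£165M, Δdeposits = −£84M.
Δrequired reserves = 11% × −£84M = −£9.24M.
Δexcess reserves = Δreserves − Δrequired = −£165M − (−£9.24M) = -£155.76 million.

-£155.76 million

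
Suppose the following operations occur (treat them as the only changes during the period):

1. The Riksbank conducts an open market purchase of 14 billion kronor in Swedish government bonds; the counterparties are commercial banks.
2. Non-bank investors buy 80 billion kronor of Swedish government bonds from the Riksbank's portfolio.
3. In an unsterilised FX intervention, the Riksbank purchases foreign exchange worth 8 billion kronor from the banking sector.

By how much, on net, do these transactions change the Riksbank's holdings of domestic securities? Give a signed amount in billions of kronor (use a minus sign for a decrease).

-66 billion

OMO purchase (from banks) 14 billion kronor: securities added to the Riksbank's portfolio → +14B.
Asset sale (to non-banks) 80 billion kronor: securities removed from the Riksbank's portfolio → −80B.
FX purchase 8 billion kronor: the Riksbank's securities portfolio is untouched → 0.
Net: 14 − 80 + 0 = -66 billion.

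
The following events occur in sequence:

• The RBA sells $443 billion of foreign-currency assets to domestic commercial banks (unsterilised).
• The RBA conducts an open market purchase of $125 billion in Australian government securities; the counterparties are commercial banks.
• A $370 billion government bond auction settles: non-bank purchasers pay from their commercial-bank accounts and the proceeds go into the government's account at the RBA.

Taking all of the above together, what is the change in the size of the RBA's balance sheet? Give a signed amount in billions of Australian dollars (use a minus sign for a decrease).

RBA balance sheet:
  Assets:      Securities +$125B, Foreign assets −$443B
  Liabilities: Bank reserves −$688B, Government deposits +$370B
Change in total RBA assets = -$318 billion.

-$318 billion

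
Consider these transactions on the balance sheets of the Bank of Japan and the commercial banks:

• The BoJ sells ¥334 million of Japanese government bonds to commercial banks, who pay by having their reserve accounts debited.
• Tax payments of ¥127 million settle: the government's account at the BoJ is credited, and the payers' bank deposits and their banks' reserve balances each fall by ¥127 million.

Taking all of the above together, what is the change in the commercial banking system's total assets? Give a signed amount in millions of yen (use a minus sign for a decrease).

-¥127 million

OMO sale (to banks) ¥334 million: just an asset swap on bank balance sheets → 0.
Government account inflow ¥127 million: bank balance sheets shrink → −¥127M.
Net: 0 − 127 = -¥127 million.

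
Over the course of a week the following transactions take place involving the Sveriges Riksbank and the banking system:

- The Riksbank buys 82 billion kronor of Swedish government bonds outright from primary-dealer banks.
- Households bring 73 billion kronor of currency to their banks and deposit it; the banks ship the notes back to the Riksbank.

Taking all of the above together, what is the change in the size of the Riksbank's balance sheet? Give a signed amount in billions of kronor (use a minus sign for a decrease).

+82 billion

OMO purchase (from banks) 82 billion kronor: a Riksbank asset is acquired → +82B.
Currency deposit 73 billion kronor: only the composition of liabilities changes → 0.
Net: 82 + 0 = +82 billion.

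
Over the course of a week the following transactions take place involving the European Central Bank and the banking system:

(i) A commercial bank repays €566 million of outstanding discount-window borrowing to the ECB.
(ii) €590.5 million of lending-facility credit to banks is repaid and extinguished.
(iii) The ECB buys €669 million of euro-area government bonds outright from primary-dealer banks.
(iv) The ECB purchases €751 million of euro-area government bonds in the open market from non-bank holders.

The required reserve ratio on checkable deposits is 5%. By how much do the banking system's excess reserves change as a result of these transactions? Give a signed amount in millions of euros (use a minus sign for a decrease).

Discount-window repayment €566 million: reserves −€566M, deposits 0.
Discount-window repayment €590.5 million: reserves −€590.5M, deposits 0.
OMO purchase (from banks) €669 million: reserves +€669M, deposits 0.
Asset purchase (from non-banks) €751 million: reserves +€751M, deposits +€751M.
Totals: Δreserves = +€263.5M, Δdeposits = +€751M.
Δrequired reserves = 5% × +€751M = +€37.55M.
Δexcess reserves = Δreserves − Δrequired = +€263.5M − (+€37.55M) = +€225.95 million.

+€225.95 million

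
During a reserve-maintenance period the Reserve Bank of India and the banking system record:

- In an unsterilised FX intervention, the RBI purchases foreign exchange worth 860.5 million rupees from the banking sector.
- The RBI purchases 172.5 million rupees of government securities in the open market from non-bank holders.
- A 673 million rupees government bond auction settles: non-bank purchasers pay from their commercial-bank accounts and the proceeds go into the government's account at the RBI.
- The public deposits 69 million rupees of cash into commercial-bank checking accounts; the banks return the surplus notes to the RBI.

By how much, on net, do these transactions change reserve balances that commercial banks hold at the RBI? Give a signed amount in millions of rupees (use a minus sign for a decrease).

+429 million

FX purchase 860.5 million rupees: the RBI pays by crediting reserve accounts → +860.5M.
Asset purchase (from non-banks) 172.5 million rupees: the RBI pays by crediting reserve accounts → +172.5M.
Government account inflow 673 million rupees: funds move from bank reserves into the government account → −673M.
Currency deposit 69 million rupees: returned notes are swapped for reserve credit → +69M.
Net: 860.5 + 172.5 − 673 + 69 = +429 million.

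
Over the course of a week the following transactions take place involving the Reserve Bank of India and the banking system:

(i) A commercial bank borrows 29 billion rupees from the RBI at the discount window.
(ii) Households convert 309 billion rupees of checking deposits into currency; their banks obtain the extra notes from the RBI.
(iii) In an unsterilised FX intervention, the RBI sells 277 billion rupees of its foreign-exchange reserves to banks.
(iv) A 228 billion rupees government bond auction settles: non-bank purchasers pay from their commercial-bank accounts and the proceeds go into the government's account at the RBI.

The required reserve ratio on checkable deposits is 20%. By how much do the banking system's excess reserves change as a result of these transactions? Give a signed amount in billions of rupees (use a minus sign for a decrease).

-677.6 billion

Discount-window loan 29 billion rupees: reserves +29B, deposits 0.
Currency withdrawal 309 billion rupees: reserves −309B, deposits −309B.
FX sale 277 billion rupees: reserves −277B, deposits 0.
Government account inflow 228 billion rupees: reserves −228B, deposits −228B.
Totals: Δreserves = −785B, Δdeposits = −537B.
Δrequired reserves = 20% × −537B = −107.4B.
Δexcess reserves = Δreserves − Δrequired = −785B − (−107.4B) = -677.6 billion.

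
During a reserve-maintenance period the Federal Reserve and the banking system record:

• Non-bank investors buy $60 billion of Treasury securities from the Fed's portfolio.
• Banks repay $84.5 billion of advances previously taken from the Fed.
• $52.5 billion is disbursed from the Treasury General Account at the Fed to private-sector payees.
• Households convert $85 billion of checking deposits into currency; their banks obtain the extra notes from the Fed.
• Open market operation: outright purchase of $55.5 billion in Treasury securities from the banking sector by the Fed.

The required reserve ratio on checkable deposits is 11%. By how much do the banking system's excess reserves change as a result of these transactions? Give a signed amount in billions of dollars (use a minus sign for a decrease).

Asset sale (to non-banks) $60 billion: reserves −$60B, deposits −$60B.
Discount-window repayment $84.5 billion: reserves −$84.5B, deposits 0.
Government spending $52.5 billion: reserves +$52.5B, deposits +$52.5B.
Currency withdrawal $85 billion: reserves −$85B, deposits −$85B.
OMO purchase (from banks) $55.5 billion: reserves +$55.5B, deposits 0.
Totals: Δreserves = −$121.5B, Δdeposits = −$92.5B.
Δrequired reserves = 11% × −$92.5B = −$10.175B.
Δexcess reserves = Δreserves − Δrequired = −$121.5B − (−$10.175B) = -$111.325 billion.

-$111.325 billion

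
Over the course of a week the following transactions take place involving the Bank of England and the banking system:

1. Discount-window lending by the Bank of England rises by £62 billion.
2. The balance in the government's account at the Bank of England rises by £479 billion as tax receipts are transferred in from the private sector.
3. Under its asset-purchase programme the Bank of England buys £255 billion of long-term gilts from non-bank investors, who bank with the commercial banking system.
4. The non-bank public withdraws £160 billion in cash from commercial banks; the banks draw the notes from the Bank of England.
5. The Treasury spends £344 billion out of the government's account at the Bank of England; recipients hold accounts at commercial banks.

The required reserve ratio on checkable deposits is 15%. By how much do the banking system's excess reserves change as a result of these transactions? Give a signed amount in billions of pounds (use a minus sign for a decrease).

Discount-window loan £62 billion: reserves +£62B, deposits 0.
Government account inflow £479 billion: reserves −£479B, deposits −£479B.
Asset purchase (from non-banks) £255 billion: reserves +£255B, deposits +£255B.
Currency withdrawal £160 billion: reserves −£160B, deposits −£160B.
Government spending £344 billion: reserves +£344B, deposits +£344B.
Totals: Δreserves = +£22B, Δdeposits = −£40B.
Δrequired reserves = 15% × −£40B = −£6B.
Δexcess reserves = Δreserves − Δrequired = +£22B − (−£6B) = +£28 billion.

+£28 billion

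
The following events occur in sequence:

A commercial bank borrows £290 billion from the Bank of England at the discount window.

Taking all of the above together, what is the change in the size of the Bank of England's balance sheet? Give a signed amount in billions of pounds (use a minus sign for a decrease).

Bank of England balance sheet:
  Assets:      Loans to banks +£290B
  Liabilities: Bank reserves +£290B
Change in total Bank of England assets = +£290 billion.

+£290 billion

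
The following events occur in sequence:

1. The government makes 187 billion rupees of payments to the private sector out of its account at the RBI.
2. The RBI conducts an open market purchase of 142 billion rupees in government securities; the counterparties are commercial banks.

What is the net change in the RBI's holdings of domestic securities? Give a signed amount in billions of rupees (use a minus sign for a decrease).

+142 billion

Government spending 187 billion rupees: the RBI's securities portfolio is untouched → 0.
OMO purchase (from banks) 142 billion rupees: securities added to the RBI's portfolio → +142B.
Net: 0 + 142 = +142 billion.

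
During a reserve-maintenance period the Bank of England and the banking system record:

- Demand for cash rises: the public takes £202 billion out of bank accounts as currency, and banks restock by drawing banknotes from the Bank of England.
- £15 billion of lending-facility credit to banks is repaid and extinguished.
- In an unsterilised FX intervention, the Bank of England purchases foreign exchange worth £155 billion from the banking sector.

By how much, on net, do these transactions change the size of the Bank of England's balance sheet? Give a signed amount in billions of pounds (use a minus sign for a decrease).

Currency withdrawal £202 billion: only the composition of liabilities changes → 0.
Discount-window repayment £15 billion: a Bank of England asset is shed → −£15B.
FX purchase £155 billion: a Bank of England asset is acquired → +£155B.
Net: 0 − 15 + 155 = +£140 billion.

+£140 billion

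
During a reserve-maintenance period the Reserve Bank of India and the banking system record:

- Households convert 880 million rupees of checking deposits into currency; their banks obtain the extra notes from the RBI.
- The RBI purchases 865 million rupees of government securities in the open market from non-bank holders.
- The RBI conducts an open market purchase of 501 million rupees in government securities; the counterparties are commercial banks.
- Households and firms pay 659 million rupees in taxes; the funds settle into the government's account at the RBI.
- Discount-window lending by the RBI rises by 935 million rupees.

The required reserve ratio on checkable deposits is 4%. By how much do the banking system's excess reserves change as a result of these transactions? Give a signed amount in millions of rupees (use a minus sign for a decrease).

Currency withdrawal 880 million rupees: reserves −880M, deposits −880M.
Asset purchase (from non-banks) 865 million rupees: reserves +865M, deposits +865M.
OMO purchase (from banks) 501 million rupees: reserves +501M, deposits 0.
Government account inflow 659 million rupees: reserves −659M, deposits −659M.
Discount-window loan 935 million rupees: reserves +935M, deposits 0.
Totals: Δreserves = +762M, Δdeposits = −674M.
Δrequired reserves = 4% × −674M = −26.96M.
Δexcess reserves = Δreserves − Δrequired = +762M − (−26.96M) = +788.96 million.

+788.96 million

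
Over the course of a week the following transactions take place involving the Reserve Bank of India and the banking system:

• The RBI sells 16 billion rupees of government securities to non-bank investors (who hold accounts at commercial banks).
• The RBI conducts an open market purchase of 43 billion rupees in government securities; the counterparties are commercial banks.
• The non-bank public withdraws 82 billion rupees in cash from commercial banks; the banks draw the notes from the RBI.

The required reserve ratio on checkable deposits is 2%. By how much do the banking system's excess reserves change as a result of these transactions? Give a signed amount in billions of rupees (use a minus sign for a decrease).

-53.04 billion

Asset sale (to non-banks) 16 billion rupees: reserves −16B, deposits −16B.
OMO purchase (from banks) 43 billion rupees: reserves +43B, deposits 0.
Currency withdrawal 82 billion rupees: reserves −82B, deposits −82B.
Totals: Δreserves = −55B, Δdeposits = −98B.
Δrequired reserves = 2% × −98B = −1.96B.
Δexcess reserves = Δreserves − Δrequired = −55B − (−1.96B) = -53.04 billion.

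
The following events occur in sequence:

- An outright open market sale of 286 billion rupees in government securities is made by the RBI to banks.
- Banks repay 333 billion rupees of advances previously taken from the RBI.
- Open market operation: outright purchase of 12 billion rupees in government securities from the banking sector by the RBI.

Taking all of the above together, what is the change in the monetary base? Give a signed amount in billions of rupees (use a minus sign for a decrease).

-607 billion

OMO sale (to banks) 286 billion rupees: RBI balance sheet contracts → −286B.
Discount-window repayment 333 billion rupees: RBI balance sheet contracts → −333B.
OMO purchase (from banks) 12 billion rupees: RBI balance sheet expands → +12B.
Net: −286 − 333 + 12 = -607 billion.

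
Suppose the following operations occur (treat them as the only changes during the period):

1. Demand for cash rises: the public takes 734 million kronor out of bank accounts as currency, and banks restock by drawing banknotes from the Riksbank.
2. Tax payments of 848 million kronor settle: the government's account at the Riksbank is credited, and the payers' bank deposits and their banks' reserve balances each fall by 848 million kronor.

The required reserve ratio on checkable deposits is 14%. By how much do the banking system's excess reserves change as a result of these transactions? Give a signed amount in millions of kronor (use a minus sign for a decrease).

Currency withdrawal 734 million kronor: reserves −734M, deposits −734M.
Government account inflow 848 million kronor: reserves −848M, deposits −848M.
Totals: Δreserves = −1582M, Δdeposits = −1582M.
Δrequired reserves = 14% × −1582M = −221.48M.
Δexcess reserves = Δreserves − Δrequired = −1582M − (−221.48M) = -1360.52 million.

-1360.52 million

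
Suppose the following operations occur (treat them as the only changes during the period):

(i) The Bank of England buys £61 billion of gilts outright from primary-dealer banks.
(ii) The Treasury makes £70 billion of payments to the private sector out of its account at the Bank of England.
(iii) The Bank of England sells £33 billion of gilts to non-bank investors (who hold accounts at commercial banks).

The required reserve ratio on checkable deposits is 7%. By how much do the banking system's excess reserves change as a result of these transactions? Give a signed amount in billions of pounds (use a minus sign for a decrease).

OMO purchase (from banks) £61 billion: reserves +£61B, deposits 0.
Government spending £70 billion: reserves +£70B, deposits +£70B.
Asset sale (to non-banks) £33 billion: reserves −£33B, deposits −£33B.
Totals: Δreserves = +£98B, Δdeposits = +£37B.
Δrequired reserves = 7% × +£37B = +£2.59B.
Δexcess reserves = Δreserves − Δrequired = +£98B − (+£2.59B) = +£95.41 billion.

+£95.41 billion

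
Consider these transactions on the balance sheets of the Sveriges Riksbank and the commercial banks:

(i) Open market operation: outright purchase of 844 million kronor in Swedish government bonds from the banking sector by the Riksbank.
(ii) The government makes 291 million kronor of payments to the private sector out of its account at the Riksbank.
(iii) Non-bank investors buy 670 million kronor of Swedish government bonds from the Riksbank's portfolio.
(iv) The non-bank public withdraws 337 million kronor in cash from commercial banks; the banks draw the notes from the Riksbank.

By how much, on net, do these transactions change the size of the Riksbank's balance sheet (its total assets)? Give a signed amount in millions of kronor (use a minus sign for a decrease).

+174 million

Riksbank balance sheet:
  Assets:      Securities +174M
  Liabilities: Bank reserves +128M, Currency in circulation +337M, Government deposits −291M
Change in total Riksbank assets = +174 million.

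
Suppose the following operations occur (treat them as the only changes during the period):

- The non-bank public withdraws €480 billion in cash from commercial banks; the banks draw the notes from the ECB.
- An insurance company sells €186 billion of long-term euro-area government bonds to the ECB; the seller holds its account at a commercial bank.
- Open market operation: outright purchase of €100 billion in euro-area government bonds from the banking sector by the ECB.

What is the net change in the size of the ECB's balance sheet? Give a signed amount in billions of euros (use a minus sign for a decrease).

Currency withdrawal €480 billion: only the composition of liabilities changes → 0.
Asset purchase (from non-banks) €186 billion: an ECB asset is acquired → +€186B.
OMO purchase (from banks) €100 billion: an ECB asset is acquired → +€100B.
Net: 0 + 186 + 100 = +€286 billion.

+€286 billion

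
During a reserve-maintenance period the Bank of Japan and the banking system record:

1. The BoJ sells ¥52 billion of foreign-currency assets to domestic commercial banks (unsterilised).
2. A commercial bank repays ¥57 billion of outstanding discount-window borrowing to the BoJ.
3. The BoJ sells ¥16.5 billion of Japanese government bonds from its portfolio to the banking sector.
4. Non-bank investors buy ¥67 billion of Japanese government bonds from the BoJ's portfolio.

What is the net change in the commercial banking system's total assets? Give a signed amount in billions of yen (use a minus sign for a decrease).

BoJ balance sheet:
  Assets:      Securities −¥83.5B, Loans to banks −¥57B, Foreign assets −¥52B
  Liabilities: Bank reserves −¥192.5B
Commercial banking system:
  Assets:      Reserves at CB −¥192.5B, Securities +¥16.5B, Foreign assets +¥52B
  Liabilities: Checkable deposits −¥67B, Borrowings from CB −¥57B
Change in total bank assets = -¥124 billion.

-¥124 billion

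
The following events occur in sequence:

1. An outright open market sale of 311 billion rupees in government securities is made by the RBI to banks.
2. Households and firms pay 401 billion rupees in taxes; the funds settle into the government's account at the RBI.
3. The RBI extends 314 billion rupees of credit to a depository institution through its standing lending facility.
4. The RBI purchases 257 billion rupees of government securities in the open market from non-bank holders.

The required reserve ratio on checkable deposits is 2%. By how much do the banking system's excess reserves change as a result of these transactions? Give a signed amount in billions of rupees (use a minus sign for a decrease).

OMO sale (to banks) 311 billion rupees: reserves −311B, deposits 0.
Government account inflow 401 billion rupees: reserves −401B, deposits −401B.
Discount-window loan 314 billion rupees: reserves +314B, deposits 0.
Asset purchase (from non-banks) 257 billion rupees: reserves +257B, deposits +257B.
Totals: Δreserves = −141B, Δdeposits = −144B.
Δrequired reserves = 2% × −144B = −2.88B.
Δexcess reserves = Δreserves − Δrequired = −141B − (−2.88B) = -138.12 billion.

-138.12 billion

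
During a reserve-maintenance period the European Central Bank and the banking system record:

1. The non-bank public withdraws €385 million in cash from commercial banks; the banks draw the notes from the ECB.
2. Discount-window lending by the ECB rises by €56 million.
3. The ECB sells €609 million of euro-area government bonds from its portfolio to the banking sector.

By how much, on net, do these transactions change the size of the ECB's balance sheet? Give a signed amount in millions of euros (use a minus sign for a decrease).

Currency withdrawal €385 million: only the composition of liabilities changes → 0.
Discount-window loan €56 million: an ECB asset is acquired → +€56M.
OMO sale (to banks) €609 million: an ECB asset is shed → −€609M.
Net: 0 + 56 − 609 = -€553 million.

-€553 million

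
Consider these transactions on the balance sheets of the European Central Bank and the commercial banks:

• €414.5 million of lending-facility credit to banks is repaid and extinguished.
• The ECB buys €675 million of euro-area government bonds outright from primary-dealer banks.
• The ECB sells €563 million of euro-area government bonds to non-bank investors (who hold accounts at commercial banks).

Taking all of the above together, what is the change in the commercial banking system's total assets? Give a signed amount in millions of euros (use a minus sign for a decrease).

ECB balance sheet:
  Assets:      Securities +€112M, Loans to banks −€414.5M
  Liabilities: Bank reserves −€302.5M
Commercial banking system:
  Assets:      Reserves at CB −€302.5M, Securities −€675M
  Liabilities: Checkable deposits −€563M, Borrowings from CB −€414.5M
Change in total bank assets = -€977.5 million.

-€977.5 million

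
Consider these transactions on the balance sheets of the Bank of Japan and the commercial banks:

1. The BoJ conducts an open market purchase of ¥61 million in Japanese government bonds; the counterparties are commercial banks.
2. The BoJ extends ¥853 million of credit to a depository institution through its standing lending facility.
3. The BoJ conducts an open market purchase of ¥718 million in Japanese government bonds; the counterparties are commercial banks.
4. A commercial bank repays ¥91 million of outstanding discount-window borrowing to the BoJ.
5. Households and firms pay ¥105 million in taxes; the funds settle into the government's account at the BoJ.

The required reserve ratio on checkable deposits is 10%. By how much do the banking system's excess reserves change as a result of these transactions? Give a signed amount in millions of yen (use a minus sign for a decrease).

OMO purchase (from banks) ¥61 million: reserves +¥61M, deposits 0.
Discount-window loan ¥853 million: reserves +¥853M, deposits 0.
OMO purchase (from banks) ¥718 million: reserves +¥718M, deposits 0.
Discount-window repayment ¥91 million: reserves −¥91M, deposits 0.
Government account inflow ¥105 million: reserves −¥105M, deposits −¥105M.
Totals: Δreserves = +¥1436M, Δdeposits = −¥105M.
Δrequired reserves = 10% × −¥105M = −¥10.5M.
Δexcess reserves = Δreserves − Δrequired = +¥1436M − (−¥10.5M) = +¥1446.5 million.

+¥1446.5 million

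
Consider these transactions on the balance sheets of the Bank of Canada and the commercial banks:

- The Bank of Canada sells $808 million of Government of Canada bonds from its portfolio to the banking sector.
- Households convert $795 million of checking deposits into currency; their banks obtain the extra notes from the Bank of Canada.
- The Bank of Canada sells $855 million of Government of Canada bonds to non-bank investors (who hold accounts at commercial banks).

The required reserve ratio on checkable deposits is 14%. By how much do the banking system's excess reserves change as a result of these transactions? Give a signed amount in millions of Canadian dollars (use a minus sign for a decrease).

-$2227 million

OMO sale (to banks) $808 million: reserves −$808M, deposits 0.
Currency withdrawal $795 million: reserves −$795M, deposits −$795M.
Asset sale (to non-banks) $855 million: reserves −$855M, deposits −$855M.
Totals: Δreserves = −$2458M, Δdeposits = −$1650M.
Δrequired reserves = 14% × −$1650M = −$231M.
Δexcess reserves = Δreserves − Δrequired = −$2458M − (−$231M) = -$2227 million.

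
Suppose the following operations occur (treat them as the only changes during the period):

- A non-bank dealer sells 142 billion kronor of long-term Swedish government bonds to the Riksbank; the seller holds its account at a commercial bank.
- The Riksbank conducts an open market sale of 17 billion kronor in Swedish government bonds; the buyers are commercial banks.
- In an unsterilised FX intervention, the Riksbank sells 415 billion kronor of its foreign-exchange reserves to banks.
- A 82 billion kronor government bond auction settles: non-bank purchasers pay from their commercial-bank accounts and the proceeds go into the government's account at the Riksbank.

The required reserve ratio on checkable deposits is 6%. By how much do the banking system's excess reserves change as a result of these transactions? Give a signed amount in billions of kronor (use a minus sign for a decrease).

Asset purchase (from non-banks) 142 billion kronor: reserves +142B, deposits +142B.
OMO sale (to banks) 17 billion kronor: reserves −17B, deposits 0.
FX sale 415 billion kronor: reserves −415B, deposits 0.
Government account inflow 82 billion kronor: reserves −82B, deposits −82B.
Totals: Δreserves = −372B, Δdeposits = +60B.
Δrequired reserves = 6% × +60B = +3.6B.
Δexcess reserves = Δreserves − Δrequired = −372B − (+3.6B) = -375.6 billion.

-375.6 billion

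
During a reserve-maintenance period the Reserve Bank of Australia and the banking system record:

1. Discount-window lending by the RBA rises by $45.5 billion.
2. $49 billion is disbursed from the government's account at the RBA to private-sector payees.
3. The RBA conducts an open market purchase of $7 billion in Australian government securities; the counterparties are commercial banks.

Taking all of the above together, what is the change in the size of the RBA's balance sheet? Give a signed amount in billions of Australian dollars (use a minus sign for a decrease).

+$52.5 billion

Discount-window loan $45.5 billion: an RBA asset is acquired → +$45.5B.
Government spending $49 billion: only the composition of liabilities changes → 0.
OMO purchase (from banks) $7 billion: an RBA asset is acquired → +$7B.
Net: 45.5 + 0 + 7 = +$52.5 billion.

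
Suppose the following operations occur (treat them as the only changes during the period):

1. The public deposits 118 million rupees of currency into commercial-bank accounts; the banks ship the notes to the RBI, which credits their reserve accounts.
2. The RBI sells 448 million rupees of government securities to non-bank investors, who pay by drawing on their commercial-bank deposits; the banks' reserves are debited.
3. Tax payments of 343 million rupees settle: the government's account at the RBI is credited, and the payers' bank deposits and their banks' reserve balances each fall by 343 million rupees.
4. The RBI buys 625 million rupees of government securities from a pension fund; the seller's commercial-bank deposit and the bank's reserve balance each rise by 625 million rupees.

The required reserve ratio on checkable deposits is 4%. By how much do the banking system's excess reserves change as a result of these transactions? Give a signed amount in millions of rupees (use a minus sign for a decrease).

-46.08 million

Currency deposit 118 million rupees: reserves +118M, deposits +118M.
Asset sale (to non-banks) 448 million rupees: reserves −448M, deposits −448M.
Government account inflow 343 million rupees: reserves −343M, deposits −343M.
Asset purchase (from non-banks) 625 million rupees: reserves +625M, deposits +625M.
Totals: Δreserves = −48M, Δdeposits = −48M.
Δrequired reserves = 4% × −48M = −1.92M.
Δexcess reserves = Δreserves − Δrequired = −48M − (−1.92M) = -46.08 million.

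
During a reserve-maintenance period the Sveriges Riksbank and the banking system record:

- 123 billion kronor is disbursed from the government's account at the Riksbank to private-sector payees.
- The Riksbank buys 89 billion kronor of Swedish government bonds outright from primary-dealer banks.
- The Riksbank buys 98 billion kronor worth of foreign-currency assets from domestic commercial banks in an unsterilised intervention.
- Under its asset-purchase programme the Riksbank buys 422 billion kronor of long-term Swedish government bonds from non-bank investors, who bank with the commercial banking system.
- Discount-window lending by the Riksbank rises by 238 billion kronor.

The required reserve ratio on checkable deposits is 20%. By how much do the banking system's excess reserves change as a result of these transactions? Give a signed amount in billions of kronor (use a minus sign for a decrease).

+861 billion

Government spending 123 billion kronor: reserves +123B, deposits +123B.
OMO purchase (from banks) 89 billion kronor: reserves +89B, deposits 0.
FX purchase 98 billion kronor: reserves +98B, deposits 0.
Asset purchase (from non-banks) 422 billion kronor: reserves +422B, deposits +422B.
Discount-window loan 238 billion kronor: reserves +238B, deposits 0.
Totals: Δreserves = +970B, Δdeposits = +545B.
Δrequired reserves = 20% × +545B = +109B.
Δexcess reserves = Δreserves − Δrequired = +970B − (+109B) = +861 billion.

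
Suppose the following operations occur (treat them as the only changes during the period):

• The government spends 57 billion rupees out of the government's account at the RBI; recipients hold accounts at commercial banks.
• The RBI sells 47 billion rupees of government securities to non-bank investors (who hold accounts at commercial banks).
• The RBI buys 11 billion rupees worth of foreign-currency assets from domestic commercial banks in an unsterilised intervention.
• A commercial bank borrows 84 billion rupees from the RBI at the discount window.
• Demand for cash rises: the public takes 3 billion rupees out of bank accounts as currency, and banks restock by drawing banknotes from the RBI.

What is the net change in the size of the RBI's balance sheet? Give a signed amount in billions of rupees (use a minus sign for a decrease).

Government spending 57 billion rupees: only the composition of liabilities changes → 0.
Asset sale (to non-banks) 47 billion rupees: an RBI asset is shed → −47B.
FX purchase 11 billion rupees: an RBI asset is acquired → +11B.
Discount-window loan 84 billion rupees: an RBI asset is acquired → +84B.
Currency withdrawal 3 billion rupees: only the composition of liabilities changes → 0.
Net: 0 − 47 + 11 + 84 + 0 = +48 billion.

+48 billion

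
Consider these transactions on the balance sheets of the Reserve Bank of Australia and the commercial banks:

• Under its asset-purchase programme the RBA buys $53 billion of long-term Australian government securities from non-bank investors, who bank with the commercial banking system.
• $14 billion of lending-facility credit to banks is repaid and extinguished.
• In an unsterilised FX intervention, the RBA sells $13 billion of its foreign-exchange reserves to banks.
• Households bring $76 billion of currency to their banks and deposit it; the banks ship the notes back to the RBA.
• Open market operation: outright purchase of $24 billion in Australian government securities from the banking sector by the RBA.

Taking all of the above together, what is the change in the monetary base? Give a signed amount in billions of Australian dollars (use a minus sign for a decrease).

+$50 billion

Asset purchase (from non-banks) $53 billion: RBA balance sheet expands → +$53B.
Discount-window repayment $14 billion: RBA balance sheet contracts → −$14B.
FX sale $13 billion: RBA balance sheet contracts → −$13B.
Currency deposit $76 billion: just a shift between currency and reserves — both are base money → 0.
OMO purchase (from banks) $24 billion: RBA balance sheet expands → +$24B.
Net: 53 − 14 − 13 + 0 + 24 = +$50 billion.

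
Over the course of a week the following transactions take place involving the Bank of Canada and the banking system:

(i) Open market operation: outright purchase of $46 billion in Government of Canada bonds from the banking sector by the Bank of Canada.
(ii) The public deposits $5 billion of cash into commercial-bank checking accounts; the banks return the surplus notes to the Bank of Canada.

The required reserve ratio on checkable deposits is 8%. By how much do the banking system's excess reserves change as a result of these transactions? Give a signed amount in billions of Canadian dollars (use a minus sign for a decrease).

+$50.6 billion

OMO purchase (from banks) $46 billion: reserves +$46B, deposits 0.
Currency deposit $5 billion: reserves +$5B, deposits +$5B.
Totals: Δreserves = +$51B, Δdeposits = +$5B.
Δrequired reserves = 8% × +$5B = +$0.4B.
Δexcess reserves = Δreserves − Δrequired = +$51B − (+$0.4B) = +$50.6 billion.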